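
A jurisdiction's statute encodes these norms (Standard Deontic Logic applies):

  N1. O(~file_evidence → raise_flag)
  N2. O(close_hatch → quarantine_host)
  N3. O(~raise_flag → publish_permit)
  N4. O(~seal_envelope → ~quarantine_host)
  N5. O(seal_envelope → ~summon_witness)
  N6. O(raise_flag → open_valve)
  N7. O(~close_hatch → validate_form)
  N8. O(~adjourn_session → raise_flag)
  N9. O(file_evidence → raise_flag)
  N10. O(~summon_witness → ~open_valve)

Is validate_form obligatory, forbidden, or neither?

Premises 9 and 1 are O(file_evidence → raise_flag) and O(~file_evidence → raise_flag); every ideal world satisfies file_evidence or ~file_evidence, so in either case raise_flag holds — hence O(raise_flag).
With premise 6, O(raise_flag → open_valve), the K-axiom yields O(open_valve).
Premise 10, O(~summon_witness → ~open_valve), contraposes to O(open_valve → summon_witness); with O(open_valve) we get O(summon_witness).
The contrapositive of premise 5 (O(seal_envelope → ~summon_witness)) is O(summon_witness → ~seal_envelope), and O(summon_witness) is already established, so O(~seal_envelope).
From O(~seal_envelope) and premise 4, O(~seal_envelope → ~quarantine_host), we obtain O(~quarantine_host).
The contrapositive of premise 2 (O(close_hatch → quarantine_host)) is O(~quarantine_host → ~close_hatch), and O(~quarantine_host) is already established, so O(~close_hatch).
Applying K to premise 7 (O(~close_hatch → validate_form)) and O(~close_hatch) yields O(validate_form).
Premises 3, 8 do not contribute to this derivation.
Hence validate_form is obligatory.

Obligatory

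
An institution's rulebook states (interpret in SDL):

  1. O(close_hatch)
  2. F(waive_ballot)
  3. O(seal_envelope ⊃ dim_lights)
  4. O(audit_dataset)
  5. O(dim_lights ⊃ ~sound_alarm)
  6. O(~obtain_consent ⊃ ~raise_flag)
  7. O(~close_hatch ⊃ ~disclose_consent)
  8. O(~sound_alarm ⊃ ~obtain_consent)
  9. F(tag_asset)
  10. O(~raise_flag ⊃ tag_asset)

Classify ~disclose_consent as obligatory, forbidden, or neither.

Neither

Premise 7 is O(~close_hatch ⊃ ~disclose_consent), but O(~close_hatch) is not derivable from the premises, so it does not yield O(~disclose_consent).
No premise or chain of K-axiom applications forces O(~disclose_consent), and none forces O(disclose_consent). So ~disclose_consent is neither obligatory nor forbidden under these norms.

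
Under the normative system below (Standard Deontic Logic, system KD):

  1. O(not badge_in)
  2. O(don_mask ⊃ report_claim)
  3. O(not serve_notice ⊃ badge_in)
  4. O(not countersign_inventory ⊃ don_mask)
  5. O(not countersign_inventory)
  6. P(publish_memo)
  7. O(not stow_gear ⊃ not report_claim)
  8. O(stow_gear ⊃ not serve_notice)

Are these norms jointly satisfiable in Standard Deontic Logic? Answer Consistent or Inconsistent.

Inconsistent

Premise 1 states O(not badge_in) outright.
Premise 3, O(not serve_notice ⊃ badge_in), contraposes to O(not badge_in ⊃ serve_notice); with O(not badge_in) we get O(serve_notice).
Premise 8 is O(stow_gear ⊃ not serve_notice); contrapositively O(serve_notice ⊃ not stow_gear). Since O(serve_notice) holds, K gives O(not stow_gear).
With premise 7, O(not stow_gear ⊃ not report_claim), the K-axiom yields O(not report_claim).
The contrapositive of premise 2 (O(don_mask ⊃ report_claim)) is O(not report_claim ⊃ not don_mask), and O(not report_claim) is already established, so O(not don_mask).
Premise 4, O(not countersign_inventory ⊃ don_mask), contraposes to O(not don_mask ⊃ countersign_inventory); with O(not don_mask) we get O(countersign_inventory).
Yet premise 5 states O(not countersign_inventory).
We now have both O(countersign_inventory) and O(not countersign_inventory) — countersign_inventory is simultaneously obligatory and forbidden, violating the D-axiom.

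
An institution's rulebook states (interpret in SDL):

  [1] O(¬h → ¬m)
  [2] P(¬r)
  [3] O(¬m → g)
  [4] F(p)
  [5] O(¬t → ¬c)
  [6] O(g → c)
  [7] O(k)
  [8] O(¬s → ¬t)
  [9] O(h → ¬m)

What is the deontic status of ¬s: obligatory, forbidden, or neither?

Premises 1 and 9 are O(¬h → ¬m) and O(h → ¬m); every ideal world satisfies ¬h or h, so in either case ¬m holds — hence O(¬m).
With premise 3, O(¬m → g), the K-axiom yields O(g).
Premise 6 is O(g → c); since O(g), deontic closure gives O(c).
The contrapositive of premise 5 (O(¬t → ¬c)) is O(c → t), and O(c) is already established, so O(t).
Premise 8 is O(¬s → ¬t); contrapositively O(t → s). Since O(t) holds, K gives O(s).
Premises 2, 4, 7 do not contribute to this derivation.
Thus O(s), which is F(¬s): ¬s is forbidden.

Forbidden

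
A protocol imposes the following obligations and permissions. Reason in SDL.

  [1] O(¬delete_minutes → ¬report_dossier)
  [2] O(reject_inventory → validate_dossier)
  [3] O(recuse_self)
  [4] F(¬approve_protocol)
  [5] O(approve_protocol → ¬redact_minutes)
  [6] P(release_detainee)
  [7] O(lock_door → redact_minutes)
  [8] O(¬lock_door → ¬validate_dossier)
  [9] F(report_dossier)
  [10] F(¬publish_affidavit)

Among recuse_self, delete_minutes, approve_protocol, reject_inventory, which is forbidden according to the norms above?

reject_inventory

Premise 4, F(¬approve_protocol), is equivalent to O(approve_protocol).
With premise 5, O(approve_protocol → ¬redact_minutes), the K-axiom yields O(¬redact_minutes).
Premise 7 is O(lock_door → redact_minutes); contrapositively O(¬redact_minutes → ¬lock_door). Since O(¬redact_minutes) holds, K gives O(¬lock_door).
With premise 8, O(¬lock_door → ¬validate_dossier), the K-axiom yields O(¬validate_dossier).
Premise 2 is O(reject_inventory → validate_dossier); contrapositively O(¬validate_dossier → ¬reject_inventory). Since O(¬validate_dossier) holds, K gives O(¬reject_inventory).
So O(¬reject_inventory) holds, i.e. reject_inventory is forbidden. None of the other listed options is forbidden under the premises.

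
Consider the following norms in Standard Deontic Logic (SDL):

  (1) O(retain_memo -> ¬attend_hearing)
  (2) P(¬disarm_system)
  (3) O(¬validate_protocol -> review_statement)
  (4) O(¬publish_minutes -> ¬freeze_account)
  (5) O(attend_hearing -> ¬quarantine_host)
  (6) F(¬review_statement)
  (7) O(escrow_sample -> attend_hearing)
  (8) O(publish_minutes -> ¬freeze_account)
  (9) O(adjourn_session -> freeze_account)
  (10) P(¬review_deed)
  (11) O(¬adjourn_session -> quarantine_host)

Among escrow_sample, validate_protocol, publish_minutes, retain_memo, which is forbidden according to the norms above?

escrow_sample

Premises 4 and 8 cover both cases: O(¬publish_minutes -> ¬freeze_account) and O(publish_minutes -> ¬freeze_account). Since ¬publish_minutes ∨ publish_minutes is a tautology, O(¬freeze_account) follows.
The contrapositive of premise 9 (O(adjourn_session -> freeze_account)) is O(¬freeze_account -> ¬adjourn_session), and O(¬freeze_account) is already established, so O(¬adjourn_session).
Applying K to premise 11 (O(¬adjourn_session -> quarantine_host)) and O(¬adjourn_session) yields O(quarantine_host).
Premise 5 is O(attend_hearing -> ¬quarantine_host); contrapositively O(quarantine_host -> ¬attend_hearing). Since O(quarantine_host) holds, K gives O(¬attend_hearing).
Premise 7 is O(escrow_sample -> attend_hearing); contrapositively O(¬attend_hearing -> ¬escrow_sample). Since O(¬attend_hearing) holds, K gives O(¬escrow_sample).
So O(¬escrow_sample) holds, i.e. escrow_sample is forbidden. None of the other listed options is forbidden under the premises.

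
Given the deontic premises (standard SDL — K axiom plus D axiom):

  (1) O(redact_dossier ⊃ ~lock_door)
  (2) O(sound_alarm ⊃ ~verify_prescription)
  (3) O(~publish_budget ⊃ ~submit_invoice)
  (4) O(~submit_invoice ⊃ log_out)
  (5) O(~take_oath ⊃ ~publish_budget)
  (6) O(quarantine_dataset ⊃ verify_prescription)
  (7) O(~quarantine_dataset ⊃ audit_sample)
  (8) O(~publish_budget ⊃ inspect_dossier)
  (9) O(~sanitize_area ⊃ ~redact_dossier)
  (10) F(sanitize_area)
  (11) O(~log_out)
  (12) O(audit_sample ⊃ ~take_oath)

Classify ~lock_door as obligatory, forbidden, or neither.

Premise 1 is O(redact_dossier ⊃ ~lock_door), but O(redact_dossier) is not derivable from the premises, so it does not yield O(~lock_door).
No premise or chain of K-axiom applications forces O(~lock_door), and none forces O(lock_door). So ~lock_door is neither obligatory nor forbidden under these norms.

Neither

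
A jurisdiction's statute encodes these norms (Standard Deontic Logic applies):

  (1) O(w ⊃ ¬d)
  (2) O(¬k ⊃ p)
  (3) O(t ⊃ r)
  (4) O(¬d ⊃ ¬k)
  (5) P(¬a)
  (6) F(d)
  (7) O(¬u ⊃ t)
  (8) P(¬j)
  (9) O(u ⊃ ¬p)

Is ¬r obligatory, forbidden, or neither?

Forbidden

Premise 6, F(d), is equivalent to O(¬d).
With premise 4, O(¬d ⊃ ¬k), the K-axiom yields O(¬k).
With premise 2, O(¬k ⊃ p), the K-axiom yields O(p).
Premise 9 is O(u ⊃ ¬p); contrapositively O(p ⊃ ¬u). Since O(p) holds, K gives O(¬u).
Applying K to premise 7 (O(¬u ⊃ t)) and O(¬u) yields O(t).
From O(t) and premise 3, O(t ⊃ r), we obtain O(r).
Premises 1, 5, 8 do not contribute to this derivation.
Thus O(r), which is F(¬r): ¬r is forbidden.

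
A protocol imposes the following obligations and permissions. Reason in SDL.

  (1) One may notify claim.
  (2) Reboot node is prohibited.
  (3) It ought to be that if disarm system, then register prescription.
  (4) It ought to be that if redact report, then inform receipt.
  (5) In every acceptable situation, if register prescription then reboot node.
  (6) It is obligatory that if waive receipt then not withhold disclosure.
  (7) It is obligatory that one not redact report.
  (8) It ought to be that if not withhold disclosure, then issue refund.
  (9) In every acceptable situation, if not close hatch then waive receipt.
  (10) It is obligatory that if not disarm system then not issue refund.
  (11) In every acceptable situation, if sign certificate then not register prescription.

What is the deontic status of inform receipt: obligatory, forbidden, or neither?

Premise 4 is O(redact_report → inform_receipt), but O(redact_report) is not derivable from the premises, so it does not yield O(inform_receipt).
No premise or chain of K-axiom applications forces O(inform_receipt), and none forces O(¬inform_receipt). So inform_receipt is neither obligatory nor forbidden under these norms.

Neither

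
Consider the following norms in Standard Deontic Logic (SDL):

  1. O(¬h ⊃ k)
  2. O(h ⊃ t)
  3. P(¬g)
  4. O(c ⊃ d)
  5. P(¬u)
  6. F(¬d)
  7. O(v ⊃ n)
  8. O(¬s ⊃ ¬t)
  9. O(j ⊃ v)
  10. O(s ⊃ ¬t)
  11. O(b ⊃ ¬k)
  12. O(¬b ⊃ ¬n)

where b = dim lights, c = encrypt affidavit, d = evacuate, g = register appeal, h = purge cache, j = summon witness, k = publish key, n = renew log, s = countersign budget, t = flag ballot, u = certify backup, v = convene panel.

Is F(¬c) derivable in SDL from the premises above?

No

Premise 4 is O(c ⊃ d); even if O(d) held, inferring O(c) would be affirming the consequent — invalid.
No other premise forces O(c). An ideal world satisfying every premise can still have ¬c true, so F(¬c) is not derivable.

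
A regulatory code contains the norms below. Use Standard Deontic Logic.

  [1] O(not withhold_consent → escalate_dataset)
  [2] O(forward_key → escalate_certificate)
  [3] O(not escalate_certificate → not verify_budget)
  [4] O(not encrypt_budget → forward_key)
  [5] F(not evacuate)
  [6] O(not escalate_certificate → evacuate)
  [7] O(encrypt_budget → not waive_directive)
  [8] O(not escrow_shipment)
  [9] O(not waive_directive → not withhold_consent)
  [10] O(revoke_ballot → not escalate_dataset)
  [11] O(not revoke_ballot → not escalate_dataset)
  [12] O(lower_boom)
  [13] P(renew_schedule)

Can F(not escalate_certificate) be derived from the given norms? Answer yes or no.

Yes

Premises 10 and 11 are O(revoke_ballot → not escalate_dataset) and O(not revoke_ballot → not escalate_dataset); every ideal world satisfies revoke_ballot or not revoke_ballot, so in either case not escalate_dataset holds — hence O(not escalate_dataset).
Premise 1 is O(not withhold_consent → escalate_dataset); contrapositively O(not escalate_dataset → withhold_consent). Since O(not escalate_dataset) holds, K gives O(withhold_consent).
Premise 9 is O(not waive_directive → not withhold_consent); contrapositively O(withhold_consent → waive_directive). Since O(withhold_consent) holds, K gives O(waive_directive).
The contrapositive of premise 7 (O(encrypt_budget → not waive_directive)) is O(waive_directive → not encrypt_budget), and O(waive_directive) is already established, so O(not encrypt_budget).
With premise 4, O(not encrypt_budget → forward_key), the K-axiom yields O(forward_key).
Premise 2 is O(forward_key → escalate_certificate); since O(forward_key), deontic closure gives O(escalate_certificate).
Premises 3, 5, 6, 8, 12, 13 do not contribute to this derivation.
So O(escalate_certificate) holds, i.e. F(not escalate_certificate). The claim follows.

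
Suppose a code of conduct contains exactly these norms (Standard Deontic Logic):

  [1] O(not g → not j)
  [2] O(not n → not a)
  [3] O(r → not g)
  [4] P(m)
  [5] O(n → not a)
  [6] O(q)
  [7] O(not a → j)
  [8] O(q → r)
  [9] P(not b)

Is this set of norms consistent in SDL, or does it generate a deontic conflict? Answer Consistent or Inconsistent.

Inconsistent

By case analysis on not n: premise 2 gives O(not n → not a) and premise 5 gives O(n → not a), so O(not a) either way.
Premise 7 is O(not a → j); since O(not a), deontic closure gives O(j).
The contrapositive of premise 1 (O(not g → not j)) is O(j → g), and O(j) is already established, so O(g).
Premise 3, O(r → not g), contraposes to O(g → not r); with O(g) we get O(not r).
Premise 8, O(q → r), contraposes to O(not r → not q); with O(not r) we get O(not q).
Yet premise 6 states O(q).
We now have both O(not q) and O(q) — q is simultaneously obligatory and forbidden, violating the D-axiom.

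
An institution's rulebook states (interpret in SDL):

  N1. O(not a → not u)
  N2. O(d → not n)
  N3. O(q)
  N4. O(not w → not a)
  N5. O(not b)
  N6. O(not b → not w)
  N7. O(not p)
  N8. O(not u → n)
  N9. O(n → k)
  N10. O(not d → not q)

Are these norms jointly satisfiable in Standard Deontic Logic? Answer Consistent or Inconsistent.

Inconsistent

Premise 3 gives O(q).
Premise 10, O(not d → not q), contraposes to O(q → d); with O(q) we get O(d).
From O(d) and premise 2, O(d → not n), we obtain O(not n).
Premise 8 is O(not u → n); contrapositively O(not n → u). Since O(not n) holds, K gives O(u).
The contrapositive of premise 1 (O(not a → not u)) is O(u → a), and O(u) is already established, so O(a).
Premise 4 is O(not w → not a); contrapositively O(a → w). Since O(a) holds, K gives O(w).
Premise 6, O(not b → not w), contraposes to O(w → b); with O(w) we get O(b).
But premise 5 directly asserts O(not b).
We now have both O(b) and O(not b) — b is simultaneously obligatory and forbidden, violating the D-axiom.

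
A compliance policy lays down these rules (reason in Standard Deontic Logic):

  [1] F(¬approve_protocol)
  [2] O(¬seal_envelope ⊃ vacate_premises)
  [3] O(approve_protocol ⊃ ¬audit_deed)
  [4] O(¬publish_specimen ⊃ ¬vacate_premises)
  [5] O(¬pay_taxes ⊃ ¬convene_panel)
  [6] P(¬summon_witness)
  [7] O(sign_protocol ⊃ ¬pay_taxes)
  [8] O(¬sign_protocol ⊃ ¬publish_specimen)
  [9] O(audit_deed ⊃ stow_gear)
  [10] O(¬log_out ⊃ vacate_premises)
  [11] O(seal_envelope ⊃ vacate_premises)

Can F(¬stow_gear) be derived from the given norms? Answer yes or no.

Premise 9 is O(audit_deed ⊃ stow_gear), but O(audit_deed) is not derivable from the premises, so it does not yield O(stow_gear).
No other premise forces O(stow_gear). An ideal world satisfying every premise can still have ¬stow_gear true, so F(¬stow_gear) is not derivable.

No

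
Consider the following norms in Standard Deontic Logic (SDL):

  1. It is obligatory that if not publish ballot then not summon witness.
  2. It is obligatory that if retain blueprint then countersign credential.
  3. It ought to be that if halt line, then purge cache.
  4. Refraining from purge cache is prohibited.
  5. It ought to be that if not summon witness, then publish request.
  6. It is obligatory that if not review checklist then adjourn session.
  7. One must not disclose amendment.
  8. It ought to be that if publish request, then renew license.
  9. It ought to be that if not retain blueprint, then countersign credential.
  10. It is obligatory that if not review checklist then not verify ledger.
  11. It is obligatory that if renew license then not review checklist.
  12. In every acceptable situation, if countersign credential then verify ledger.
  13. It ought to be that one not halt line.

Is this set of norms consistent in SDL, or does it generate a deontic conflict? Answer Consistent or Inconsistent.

Consistent

Premise 3 is O(halt_line → purge_cache); even if O(purge_cache) held, inferring O(halt_line) would be affirming the consequent — invalid.
So O(halt_line) is not derivable, and the apparent clash with O(¬halt_line) does not arise.
A world satisfying every obligation exists (e.g. adjourn_session=false, countersign_credential=true, disclose_amendment=false, halt_line=false, publish_ballot=true, publish_request=false, purge_cache=true, renew_license=false, retain_blueprint=false, review_checklist=true, summon_witness=true, verify_ledger=true); no atom is both obligatory and forbidden, so the set is consistent.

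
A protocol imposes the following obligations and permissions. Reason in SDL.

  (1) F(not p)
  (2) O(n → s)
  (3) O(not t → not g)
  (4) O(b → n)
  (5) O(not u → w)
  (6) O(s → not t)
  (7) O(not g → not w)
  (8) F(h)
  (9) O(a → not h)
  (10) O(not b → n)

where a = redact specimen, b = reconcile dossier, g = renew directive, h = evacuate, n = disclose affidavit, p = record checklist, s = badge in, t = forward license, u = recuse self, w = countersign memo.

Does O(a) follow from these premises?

No

Premise 9 is O(a → not h); even if O(not h) held, inferring O(a) would be affirming the consequent — invalid.
No other premise forces O(a). An ideal world satisfying every premise can still have a false, so O(a) is not derivable.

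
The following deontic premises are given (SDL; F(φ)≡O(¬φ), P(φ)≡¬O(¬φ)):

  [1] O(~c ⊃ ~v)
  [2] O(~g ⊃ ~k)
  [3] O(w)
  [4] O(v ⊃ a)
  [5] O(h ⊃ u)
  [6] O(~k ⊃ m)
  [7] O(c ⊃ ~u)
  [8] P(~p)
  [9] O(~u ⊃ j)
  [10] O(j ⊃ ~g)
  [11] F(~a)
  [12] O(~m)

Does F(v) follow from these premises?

Premise 12 gives O(~m).
Premise 6 is O(~k ⊃ m); contrapositively O(~m ⊃ k). Since O(~m) holds, K gives O(k).
Premise 2 is O(~g ⊃ ~k); contrapositively O(k ⊃ g). Since O(k) holds, K gives O(g).
Premise 10 is O(j ⊃ ~g); contrapositively O(g ⊃ ~j). Since O(g) holds, K gives O(~j).
Premise 9, O(~u ⊃ j), contraposes to O(~j ⊃ u); with O(~j) we get O(u).
The contrapositive of premise 7 (O(c ⊃ ~u)) is O(u ⊃ ~c), and O(u) is already established, so O(~c).
With premise 1, O(~c ⊃ ~v), the K-axiom yields O(~v).
Premises 3, 4, 5, 8, 11 do not contribute to this derivation.
So O(~v) holds, i.e. F(v). The claim follows.

Yes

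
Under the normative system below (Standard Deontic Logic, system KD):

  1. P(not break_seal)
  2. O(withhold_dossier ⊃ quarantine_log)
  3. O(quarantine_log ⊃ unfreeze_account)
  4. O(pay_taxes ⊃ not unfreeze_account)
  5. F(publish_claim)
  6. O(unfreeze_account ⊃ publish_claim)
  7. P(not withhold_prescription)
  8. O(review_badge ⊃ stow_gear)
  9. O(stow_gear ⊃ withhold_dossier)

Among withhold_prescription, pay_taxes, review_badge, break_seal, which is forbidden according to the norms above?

F(publish_claim) at premise 5 means O(not publish_claim).
Premise 6 is O(unfreeze_account ⊃ publish_claim); contrapositively O(not publish_claim ⊃ not unfreeze_account). Since O(not publish_claim) holds, K gives O(not unfreeze_account).
Premise 3, O(quarantine_log ⊃ unfreeze_account), contraposes to O(not unfreeze_account ⊃ not quarantine_log); with O(not unfreeze_account) we get O(not quarantine_log).
The contrapositive of premise 2 (O(withhold_dossier ⊃ quarantine_log)) is O(not quarantine_log ⊃ not withhold_dossier), and O(not quarantine_log) is already established, so O(not withhold_dossier).
Premise 9, O(stow_gear ⊃ withhold_dossier), contraposes to O(not withhold_dossier ⊃ not stow_gear); with O(not withhold_dossier) we get O(not stow_gear).
Premise 8, O(review_badge ⊃ stow_gear), contraposes to O(not stow_gear ⊃ not review_badge); with O(not stow_gear) we get O(not review_badge).
So O(not review_badge) holds, i.e. review_badge is forbidden. None of the other listed options is forbidden under the premises.

review_badge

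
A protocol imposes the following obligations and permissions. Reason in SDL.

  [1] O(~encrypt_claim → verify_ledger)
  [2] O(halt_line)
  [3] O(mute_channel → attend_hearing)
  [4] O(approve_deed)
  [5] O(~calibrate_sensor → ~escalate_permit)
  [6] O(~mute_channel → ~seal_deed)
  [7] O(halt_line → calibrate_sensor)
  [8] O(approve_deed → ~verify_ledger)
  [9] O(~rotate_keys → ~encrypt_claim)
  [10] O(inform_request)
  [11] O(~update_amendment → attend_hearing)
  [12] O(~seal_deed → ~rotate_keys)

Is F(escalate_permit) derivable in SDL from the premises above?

No

Premise 5 is O(~calibrate_sensor → ~escalate_permit), but O(~calibrate_sensor) is not derivable from the premises, so it does not yield O(~escalate_permit).
No other premise forces O(~escalate_permit). An ideal world satisfying every premise can still have escalate_permit true, so F(escalate_permit) is not derivable.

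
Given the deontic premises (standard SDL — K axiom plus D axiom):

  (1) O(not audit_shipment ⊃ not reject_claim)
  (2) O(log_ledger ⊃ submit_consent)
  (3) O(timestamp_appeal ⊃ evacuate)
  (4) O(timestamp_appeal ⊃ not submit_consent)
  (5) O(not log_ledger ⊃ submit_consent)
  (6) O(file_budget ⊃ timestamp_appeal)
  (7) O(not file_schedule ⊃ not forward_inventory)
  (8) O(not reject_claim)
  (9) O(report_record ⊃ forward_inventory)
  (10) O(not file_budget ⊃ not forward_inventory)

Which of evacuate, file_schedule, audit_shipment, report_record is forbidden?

By case analysis on log_ledger: premise 2 gives O(log_ledger ⊃ submit_consent) and premise 5 gives O(not log_ledger ⊃ submit_consent), so O(submit_consent) either way.
Premise 4, O(timestamp_appeal ⊃ not submit_consent), contraposes to O(submit_consent ⊃ not timestamp_appeal); with O(submit_consent) we get O(not timestamp_appeal).
The contrapositive of premise 6 (O(file_budget ⊃ timestamp_appeal)) is O(not timestamp_appeal ⊃ not file_budget), and O(not timestamp_appeal) is already established, so O(not file_budget).
From O(not file_budget) and premise 10, O(not file_budget ⊃ not forward_inventory), we obtain O(not forward_inventory).
Premise 9 is O(report_record ⊃ forward_inventory); contrapositively O(not forward_inventory ⊃ not report_record). Since O(not forward_inventory) holds, K gives O(not report_record).
So O(not report_record) holds, i.e. report_record is forbidden. None of the other listed options is forbidden under the premises.

report_record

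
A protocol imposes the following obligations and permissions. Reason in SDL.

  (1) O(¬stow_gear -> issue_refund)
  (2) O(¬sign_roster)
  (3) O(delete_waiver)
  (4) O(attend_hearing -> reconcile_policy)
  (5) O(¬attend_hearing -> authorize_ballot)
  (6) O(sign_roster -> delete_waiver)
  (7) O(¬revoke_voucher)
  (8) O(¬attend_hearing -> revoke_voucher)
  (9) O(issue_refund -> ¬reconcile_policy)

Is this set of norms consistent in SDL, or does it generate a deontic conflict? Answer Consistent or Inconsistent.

Premise 6 is O(sign_roster -> delete_waiver); even if O(delete_waiver) held, inferring O(sign_roster) would be affirming the consequent — invalid.
So O(sign_roster) is not derivable, and the apparent clash with O(¬sign_roster) does not arise.
A world satisfying every obligation exists (e.g. attend_hearing=true, authorize_ballot=false, delete_waiver=true, issue_refund=false, reconcile_policy=true, revoke_voucher=false, sign_roster=false, stow_gear=true); no atom is both obligatory and forbidden, so the set is consistent.

Consistent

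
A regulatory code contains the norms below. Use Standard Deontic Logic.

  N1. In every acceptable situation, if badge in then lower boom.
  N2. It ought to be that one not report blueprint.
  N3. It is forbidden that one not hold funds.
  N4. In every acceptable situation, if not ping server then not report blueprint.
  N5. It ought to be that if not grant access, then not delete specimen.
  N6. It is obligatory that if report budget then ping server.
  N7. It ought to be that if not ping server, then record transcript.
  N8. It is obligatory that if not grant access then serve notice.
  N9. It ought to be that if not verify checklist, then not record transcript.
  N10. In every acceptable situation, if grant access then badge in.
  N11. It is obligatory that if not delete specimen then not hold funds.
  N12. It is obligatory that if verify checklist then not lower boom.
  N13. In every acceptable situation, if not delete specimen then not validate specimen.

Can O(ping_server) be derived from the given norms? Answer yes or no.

Yes

Premise 3 is F(¬hold_funds), i.e. O(hold_funds).
Premise 11 is O(¬delete_specimen → ¬hold_funds); contrapositively O(hold_funds → delete_specimen). Since O(hold_funds) holds, K gives O(delete_specimen).
Premise 5 is O(¬grant_access → ¬delete_specimen); contrapositively O(delete_specimen → grant_access). Since O(delete_specimen) holds, K gives O(grant_access).
From O(grant_access) and premise 10, O(grant_access → badge_in), we obtain O(badge_in).
With premise 1, O(badge_in → lower_boom), the K-axiom yields O(lower_boom).
The contrapositive of premise 12 (O(verify_checklist → ¬lower_boom)) is O(lower_boom → ¬verify_checklist), and O(lower_boom) is already established, so O(¬verify_checklist).
Premise 9 is O(¬verify_checklist → ¬record_transcript); since O(¬verify_checklist), deontic closure gives O(¬record_transcript).
Premise 7, O(¬ping_server → record_transcript), contraposes to O(¬record_transcript → ping_server); with O(¬record_transcript) we get O(ping_server).
Premises 2, 4, 6, 8, 13 do not contribute to this derivation.
So O(ping_server) follows.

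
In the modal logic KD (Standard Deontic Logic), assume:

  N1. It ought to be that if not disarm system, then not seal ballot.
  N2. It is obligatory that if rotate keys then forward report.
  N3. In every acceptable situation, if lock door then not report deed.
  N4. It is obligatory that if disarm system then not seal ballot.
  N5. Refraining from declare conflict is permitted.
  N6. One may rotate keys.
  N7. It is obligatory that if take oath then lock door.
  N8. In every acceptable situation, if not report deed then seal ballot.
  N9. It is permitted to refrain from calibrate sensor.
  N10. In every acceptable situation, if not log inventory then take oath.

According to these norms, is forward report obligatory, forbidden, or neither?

Neither

Premise 2 is O(rotate_keys → forward_report), but O(rotate_keys) is not derivable from the premises (the permission P(rotate_keys) asserts only ¬O(¬rotate_keys), not O(rotate_keys)), so it does not yield O(forward_report).
No premise or chain of K-axiom applications forces O(forward_report), and none forces O(¬forward_report). So forward_report is neither obligatory nor forbidden under these norms.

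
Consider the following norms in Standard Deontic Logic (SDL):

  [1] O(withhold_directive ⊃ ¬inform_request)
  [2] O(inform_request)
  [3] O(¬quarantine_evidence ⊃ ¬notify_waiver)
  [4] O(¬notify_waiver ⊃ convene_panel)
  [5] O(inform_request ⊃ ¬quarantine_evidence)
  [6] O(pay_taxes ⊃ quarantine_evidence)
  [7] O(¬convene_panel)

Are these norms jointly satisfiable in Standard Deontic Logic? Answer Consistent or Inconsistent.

From premise 7 we have O(¬convene_panel).
Premise 4, O(¬notify_waiver ⊃ convene_panel), contraposes to O(¬convene_panel ⊃ notify_waiver); with O(¬convene_panel) we get O(notify_waiver).
Premise 3, O(¬quarantine_evidence ⊃ ¬notify_waiver), contraposes to O(notify_waiver ⊃ quarantine_evidence); with O(notify_waiver) we get O(quarantine_evidence).
The contrapositive of premise 5 (O(inform_request ⊃ ¬quarantine_evidence)) is O(quarantine_evidence ⊃ ¬inform_request), and O(quarantine_evidence) is already established, so O(¬inform_request).
But premise 2 directly asserts O(inform_request).
We now have both O(¬inform_request) and O(inform_request) — inform_request is simultaneously obligatory and forbidden, violating the D-axiom.

Inconsistent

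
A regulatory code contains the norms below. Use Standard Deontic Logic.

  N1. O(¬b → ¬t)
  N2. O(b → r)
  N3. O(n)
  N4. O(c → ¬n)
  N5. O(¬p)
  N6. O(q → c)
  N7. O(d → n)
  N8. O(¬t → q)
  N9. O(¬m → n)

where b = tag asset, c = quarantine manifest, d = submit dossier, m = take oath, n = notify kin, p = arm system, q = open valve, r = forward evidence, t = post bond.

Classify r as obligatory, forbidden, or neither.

Obligatory

Premise 3 gives O(n).
The contrapositive of premise 4 (O(c → ¬n)) is O(n → ¬c), and O(n) is already established, so O(¬c).
Premise 6, O(q → c), contraposes to O(¬c → ¬q); with O(¬c) we get O(¬q).
The contrapositive of premise 8 (O(¬t → q)) is O(¬q → t), and O(¬q) is already established, so O(t).
The contrapositive of premise 1 (O(¬b → ¬t)) is O(t → b), and O(t) is already established, so O(b).
From O(b) and premise 2, O(b → r), we obtain O(r).
Premises 5, 7, 9 do not contribute to this derivation.
Hence r is obligatory.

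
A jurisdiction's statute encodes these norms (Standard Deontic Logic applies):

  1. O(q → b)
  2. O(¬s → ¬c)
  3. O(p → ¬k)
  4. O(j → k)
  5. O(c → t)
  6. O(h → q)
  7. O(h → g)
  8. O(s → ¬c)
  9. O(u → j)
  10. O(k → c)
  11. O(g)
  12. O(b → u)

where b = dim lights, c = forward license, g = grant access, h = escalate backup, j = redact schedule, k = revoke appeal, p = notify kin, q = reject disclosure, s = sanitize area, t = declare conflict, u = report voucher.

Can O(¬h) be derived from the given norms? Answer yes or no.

Yes

By case analysis on ¬s: premise 2 gives O(¬s → ¬c) and premise 8 gives O(s → ¬c), so O(¬c) either way.
The contrapositive of premise 10 (O(k → c)) is O(¬c → ¬k), and O(¬c) is already established, so O(¬k).
Premise 4 is O(j → k); contrapositively O(¬k → ¬j). Since O(¬k) holds, K gives O(¬j).
Premise 9, O(u → j), contraposes to O(¬j → ¬u); with O(¬j) we get O(¬u).
Premise 12 is O(b → u); contrapositively O(¬u → ¬b). Since O(¬u) holds, K gives O(¬b).
The contrapositive of premise 1 (O(q → b)) is O(¬b → ¬q), and O(¬b) is already established, so O(¬q).
The contrapositive of premise 6 (O(h → q)) is O(¬q → ¬h), and O(¬q) is already established, so O(¬h).
Premises 3, 5, 7, 11 do not contribute to this derivation.
So O(¬h) follows.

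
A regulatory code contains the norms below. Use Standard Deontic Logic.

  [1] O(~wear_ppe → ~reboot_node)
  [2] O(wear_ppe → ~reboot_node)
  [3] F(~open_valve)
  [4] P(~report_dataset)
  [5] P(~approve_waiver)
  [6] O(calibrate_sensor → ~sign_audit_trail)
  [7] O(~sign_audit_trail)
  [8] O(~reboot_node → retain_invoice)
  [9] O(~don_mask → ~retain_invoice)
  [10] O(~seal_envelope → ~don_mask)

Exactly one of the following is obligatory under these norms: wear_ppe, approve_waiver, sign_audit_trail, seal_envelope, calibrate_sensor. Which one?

Premises 2 and 1 are O(wear_ppe → ~reboot_node) and O(~wear_ppe → ~reboot_node); every ideal world satisfies wear_ppe or ~wear_ppe, so in either case ~reboot_node holds — hence O(~reboot_node).
Applying K to premise 8 (O(~reboot_node → retain_invoice)) and O(~reboot_node) yields O(retain_invoice).
The contrapositive of premise 9 (O(~don_mask → ~retain_invoice)) is O(retain_invoice → don_mask), and O(retain_invoice) is already established, so O(don_mask).
Premise 10, O(~seal_envelope → ~don_mask), contraposes to O(don_mask → seal_envelope); with O(don_mask) we get O(seal_envelope).
So O(seal_envelope) holds — seal_envelope is obligatory. None of the other listed options is made obligatory by any chain of premises.

seal_envelope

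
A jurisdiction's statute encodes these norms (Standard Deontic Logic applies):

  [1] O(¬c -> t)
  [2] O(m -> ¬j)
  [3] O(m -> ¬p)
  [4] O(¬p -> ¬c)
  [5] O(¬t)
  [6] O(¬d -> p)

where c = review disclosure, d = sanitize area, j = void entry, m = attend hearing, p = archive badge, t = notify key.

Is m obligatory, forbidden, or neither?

Premise 5 gives O(¬t).
Premise 1 is O(¬c -> t); contrapositively O(¬t -> c). Since O(¬t) holds, K gives O(c).
Premise 4 is O(¬p -> ¬c); contrapositively O(c -> p). Since O(c) holds, K gives O(p).
Premise 3, O(m -> ¬p), contraposes to O(p -> ¬m); with O(p) we get O(¬m).
Premises 2, 6 do not contribute to this derivation.
Thus O(¬m), which is F(m): m is forbidden.

Forbidden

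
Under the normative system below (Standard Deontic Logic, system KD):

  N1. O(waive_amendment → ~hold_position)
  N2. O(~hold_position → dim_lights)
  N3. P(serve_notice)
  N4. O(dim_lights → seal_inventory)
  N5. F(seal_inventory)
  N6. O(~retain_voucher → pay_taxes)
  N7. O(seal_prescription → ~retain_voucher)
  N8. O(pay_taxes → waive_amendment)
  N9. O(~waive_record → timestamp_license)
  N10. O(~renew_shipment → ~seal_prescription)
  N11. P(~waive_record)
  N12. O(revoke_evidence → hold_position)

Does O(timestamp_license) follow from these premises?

Premise 9 is O(~waive_record → timestamp_license), but O(~waive_record) is not derivable from the premises (the permission P(~waive_record) asserts only ~O(waive_record), not O(~waive_record)), so it does not yield O(timestamp_license).
No other premise forces O(timestamp_license). An ideal world satisfying every premise can still have timestamp_license false, so O(timestamp_license) is not derivable.

No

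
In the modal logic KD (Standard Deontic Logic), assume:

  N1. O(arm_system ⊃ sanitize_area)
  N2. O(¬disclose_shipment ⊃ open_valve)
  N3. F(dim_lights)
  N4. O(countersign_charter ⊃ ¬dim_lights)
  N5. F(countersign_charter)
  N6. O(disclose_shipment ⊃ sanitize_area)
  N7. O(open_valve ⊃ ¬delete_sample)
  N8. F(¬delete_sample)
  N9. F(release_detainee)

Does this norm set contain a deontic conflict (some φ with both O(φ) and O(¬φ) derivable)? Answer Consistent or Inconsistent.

Consistent

Premise 4 is O(countersign_charter ⊃ ¬dim_lights); even if O(¬dim_lights) held, inferring O(countersign_charter) would be affirming the consequent — invalid.
So O(countersign_charter) is not derivable, and the apparent clash with O(¬countersign_charter) does not arise.
A world satisfying every obligation exists (e.g. arm_system=false, countersign_charter=false, delete_sample=true, dim_lights=false, disclose_shipment=true, open_valve=false, release_detainee=false, sanitize_area=true); no atom is both obligatory and forbidden, so the set is consistent.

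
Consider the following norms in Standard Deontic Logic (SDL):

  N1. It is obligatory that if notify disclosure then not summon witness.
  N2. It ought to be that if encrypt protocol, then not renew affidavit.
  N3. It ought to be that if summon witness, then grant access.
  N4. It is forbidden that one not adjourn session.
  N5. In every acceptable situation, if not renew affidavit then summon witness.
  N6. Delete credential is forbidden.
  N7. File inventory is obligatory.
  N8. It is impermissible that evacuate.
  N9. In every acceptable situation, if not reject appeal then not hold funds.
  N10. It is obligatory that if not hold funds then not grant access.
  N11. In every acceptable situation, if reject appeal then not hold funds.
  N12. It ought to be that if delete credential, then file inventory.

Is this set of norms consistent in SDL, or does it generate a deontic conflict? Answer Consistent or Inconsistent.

Premise 12 is O(delete_credential → file_inventory); even if O(file_inventory) held, inferring O(delete_credential) would be affirming the consequent — invalid.
So O(delete_credential) is not derivable, and the apparent clash with O(¬delete_credential) does not arise.
A world satisfying every obligation exists (e.g. adjourn_session=true, delete_credential=false, encrypt_protocol=false, evacuate=false, file_inventory=true, grant_access=false, hold_funds=false, notify_disclosure=false, reject_appeal=false, renew_affidavit=true, summon_witness=false); no atom is both obligatory and forbidden, so the set is consistent.

Consistent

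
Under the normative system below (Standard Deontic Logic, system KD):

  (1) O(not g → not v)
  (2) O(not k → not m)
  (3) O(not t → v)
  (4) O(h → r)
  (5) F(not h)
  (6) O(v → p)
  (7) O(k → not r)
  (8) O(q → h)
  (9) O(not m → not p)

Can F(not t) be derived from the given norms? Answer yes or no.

Yes

F(not h) at premise 5 means O(h).
Applying K to premise 4 (O(h → r)) and O(h) yields O(r).
The contrapositive of premise 7 (O(k → not r)) is O(r → not k), and O(r) is already established, so O(not k).
With premise 2, O(not k → not m), the K-axiom yields O(not m).
With premise 9, O(not m → not p), the K-axiom yields O(not p).
Premise 6 is O(v → p); contrapositively O(not p → not v). Since O(not p) holds, K gives O(not v).
Premise 3, O(not t → v), contraposes to O(not v → t); with O(not v) we get O(t).
Premises 1, 8 do not contribute to this derivation.
So O(t) holds, i.e. F(not t). The claim follows.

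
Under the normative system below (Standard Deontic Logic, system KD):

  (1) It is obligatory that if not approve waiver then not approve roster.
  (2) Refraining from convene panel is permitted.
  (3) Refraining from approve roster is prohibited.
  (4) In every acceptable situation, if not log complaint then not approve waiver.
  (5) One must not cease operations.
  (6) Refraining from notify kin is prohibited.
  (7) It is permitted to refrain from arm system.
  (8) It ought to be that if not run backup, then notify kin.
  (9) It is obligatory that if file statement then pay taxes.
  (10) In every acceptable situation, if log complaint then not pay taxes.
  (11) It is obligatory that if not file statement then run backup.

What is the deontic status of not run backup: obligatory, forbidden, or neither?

Forbidden

F(¬approve_roster) at premise 3 means O(approve_roster).
The contrapositive of premise 1 (O(¬approve_waiver → ¬approve_roster)) is O(approve_roster → approve_waiver), and O(approve_roster) is already established, so O(approve_waiver).
The contrapositive of premise 4 (O(¬log_complaint → ¬approve_waiver)) is O(approve_waiver → log_complaint), and O(approve_waiver) is already established, so O(log_complaint).
Applying K to premise 10 (O(log_complaint → ¬pay_taxes)) and O(log_complaint) yields O(¬pay_taxes).
Premise 9 is O(file_statement → pay_taxes); contrapositively O(¬pay_taxes → ¬file_statement). Since O(¬pay_taxes) holds, K gives O(¬file_statement).
Applying K to premise 11 (O(¬file_statement → run_backup)) and O(¬file_statement) yields O(run_backup).
Premises 2, 5, 6, 7, 8 do not contribute to this derivation.
Thus O(run_backup), which is F(¬run_backup): ¬run_backup is forbidden.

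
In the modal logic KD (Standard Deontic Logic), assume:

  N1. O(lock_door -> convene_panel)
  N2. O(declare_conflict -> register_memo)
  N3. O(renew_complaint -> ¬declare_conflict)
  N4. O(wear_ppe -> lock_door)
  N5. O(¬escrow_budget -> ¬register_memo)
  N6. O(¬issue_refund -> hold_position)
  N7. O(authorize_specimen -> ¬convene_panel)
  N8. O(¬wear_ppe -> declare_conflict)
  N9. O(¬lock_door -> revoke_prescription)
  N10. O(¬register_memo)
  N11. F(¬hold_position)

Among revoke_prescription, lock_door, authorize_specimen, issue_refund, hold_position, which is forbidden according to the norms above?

authorize_specimen

Premise 10 states O(¬register_memo) outright.
Premise 2, O(declare_conflict -> register_memo), contraposes to O(¬register_memo -> ¬declare_conflict); with O(¬register_memo) we get O(¬declare_conflict).
Premise 8 is O(¬wear_ppe -> declare_conflict); contrapositively O(¬declare_conflict -> wear_ppe). Since O(¬declare_conflict) holds, K gives O(wear_ppe).
From O(wear_ppe) and premise 4, O(wear_ppe -> lock_door), we obtain O(lock_door).
With premise 1, O(lock_door -> convene_panel), the K-axiom yields O(convene_panel).
Premise 7, O(authorize_specimen -> ¬convene_panel), contraposes to O(convene_panel -> ¬authorize_specimen); with O(convene_panel) we get O(¬authorize_specimen).
So O(¬authorize_specimen) holds, i.e. authorize_specimen is forbidden. None of the other listed options is forbidden under the premises.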